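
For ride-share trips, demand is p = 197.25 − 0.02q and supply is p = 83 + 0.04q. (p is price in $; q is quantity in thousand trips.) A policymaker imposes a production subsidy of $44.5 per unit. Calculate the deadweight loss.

$16502.08 thousand

Competitive equilibrium: 197.25 − 0.02q = 83 + 0.04q → q* = 1904.1667, p* = 159.1667.
The subsidy lowers effective supply by 44.5: p = 38.5 + 0.04q.
New quantity: 197.25 − 0.02q = 38.5 + 0.04q → q' = 2645.8333.
Overproduction Δq = 2645.8333 − 1904.1667 = 741.6666; wedge = subsidy = 44.5.
The triangle = ½ × 741.6666 × 44.5 = $16502.08 thousand.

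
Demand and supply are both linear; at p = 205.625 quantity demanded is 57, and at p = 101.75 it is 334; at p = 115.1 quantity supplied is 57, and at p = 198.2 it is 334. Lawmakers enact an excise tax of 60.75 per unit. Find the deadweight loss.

Demand slope = (101.75 − 205.625)/(334 − 57) = −0.375, so p = 227 − 0.375q.
Supply slope = (198.2 − 115.1)/(334 − 57) = 0.3, so p = 98 + 0.3q.
Competitive equilibrium: 227 − 0.375q = 98 + 0.3q → q* = 191.1111, p* = 155.3333.
With the tax, the buyer price exceeds the seller price by 60.75: (227 − 0.375q) − (98 + 0.3q) = 60.75 → q' = 101.1111.
Δq = 191.1111 − 101.1111 = 90; the wedge equals the tax, 60.75.
DWL = ½ × 90 × 60.75 = 2733.75.

2733.75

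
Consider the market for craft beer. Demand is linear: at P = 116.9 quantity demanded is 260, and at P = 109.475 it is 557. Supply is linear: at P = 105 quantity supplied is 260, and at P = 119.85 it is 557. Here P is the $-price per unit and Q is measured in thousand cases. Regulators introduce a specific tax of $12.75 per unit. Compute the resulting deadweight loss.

$1083.75 thousand

Demand slope = (109.475 − 116.9)/(557 − 260) = −0.025, so P = 123.4 − 0.025Q.
Supply slope = (119.85 − 105)/(557 − 260) = 0.05, so P = 92 + 0.05Q.
Competitive equilibrium: 123.4 − 0.025Q = 92 + 0.05Q → Q* = 418.6667, P* = 112.9333.
With the tax, the buyer price exceeds the seller price by 12.75: (123.4 − 0.025Q) − (92 + 0.05Q) = 12.75 → Q' = 248.6667.
ΔQ = 418.6667 − 248.6667 = 170; the wedge equals the tax, 12.75.
DWL = ½ × 170 × 12.75 = $1083.75 thousand.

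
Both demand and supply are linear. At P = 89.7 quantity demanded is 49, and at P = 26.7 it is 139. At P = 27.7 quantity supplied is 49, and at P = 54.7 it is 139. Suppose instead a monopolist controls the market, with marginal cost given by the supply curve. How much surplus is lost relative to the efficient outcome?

1044.51

Demand slope = (26.7 − 89.7)/(139 − 49) = −0.7, so P = 124 − 0.7Q.
Supply slope = (54.7 − 27.7)/(139 − 49) = 0.3, so P = 13 + 0.3Q.
Competitive equilibrium: 124 − 0.7Q = 13 + 0.3Q → Q* = 111, P* = 46.3.
Marginal revenue: MR = 124 − 1.4Q. Set MR = MC: 124 − 1.4Q = 13 + 0.3Q → Q_m = 65.2941.
Price P_m = 124 − 0.7·65.2941 = 78.2941; MC(Q_m) = 13 + 0.3·65.2941 = 32.5882.
Competitive Q* = 111, so ΔQ = 45.7059; wedge = 78.2941 − 32.5882 = 45.7059.
Deadweight loss = ½ × 45.7059 × 45.7059 = 1044.51.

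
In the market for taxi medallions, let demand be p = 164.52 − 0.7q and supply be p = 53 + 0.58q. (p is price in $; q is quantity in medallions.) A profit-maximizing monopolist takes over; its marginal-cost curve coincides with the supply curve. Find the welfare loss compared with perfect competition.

$607.20

Competitive equilibrium: 164.52 − 0.7q = 53 + 0.58q → q* = 87.125, p* = 103.5325.
Marginal revenue: MR = 164.52 − 1.4q. Set MR = MC: 164.52 − 1.4q = 53 + 0.58q → q_m = 56.3232.
Price p_m = 164.52 − 0.7·56.3232 = 125.0938; MC(q_m) = 53 + 0.58·56.3232 = 85.6675.
Competitive q* = 87.125, so Δq = 30.8018; wedge = 125.0938 − 85.6675 = 39.4263.
Deadweight loss = ½ × 30.8018 × 39.4263 = $607.20.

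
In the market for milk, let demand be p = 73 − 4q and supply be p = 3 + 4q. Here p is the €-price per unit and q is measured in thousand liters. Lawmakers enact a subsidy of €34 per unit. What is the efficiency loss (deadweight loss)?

Competitive equilibrium: 73 − 4q = 3 + 4q → q* = 8.75, p* = 38.
The subsidy lowers effective supply by 34: p = 4q − 31.
New quantity: 73 − 4q = 4q − 31 → q' = 13.
Overproduction Δq = 13 − 8.75 = 4.25; wedge = subsidy = 34.
Deadweight loss = ½ × 4.25 × 34 = €72.25 thousand.

€72.25 thousand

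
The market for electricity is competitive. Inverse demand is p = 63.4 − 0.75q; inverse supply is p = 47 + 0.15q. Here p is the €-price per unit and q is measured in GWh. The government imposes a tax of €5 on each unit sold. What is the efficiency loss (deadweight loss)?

Competitive equilibrium: 63.4 − 0.75q = 47 + 0.15q → q* = 18.2222, p* = 49.7333.
With the tax, the buyer price exceeds the seller price by 5: (63.4 − 0.75q) − (47 + 0.15q) = 5 → q' = 12.6667.
Δq = 18.2222 − 12.6667 = 5.5555; the wedge equals the tax, 5.
DWL = ½ × 5.5555 × 5 = €13.89.

€13.89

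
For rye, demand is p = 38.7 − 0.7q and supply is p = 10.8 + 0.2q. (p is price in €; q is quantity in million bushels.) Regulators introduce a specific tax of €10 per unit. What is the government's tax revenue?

Competitive equilibrium: 38.7 − 0.7q = 10.8 + 0.2q → q* = 31, p* = 17.
With the tax, the buyer price exceeds the seller price by 10: (38.7 − 0.7q) − (10.8 + 0.2q) = 10 → q' = 19.8889.
Tax revenue = 10 × 19.8889 = €198.89 million.

€198.89 million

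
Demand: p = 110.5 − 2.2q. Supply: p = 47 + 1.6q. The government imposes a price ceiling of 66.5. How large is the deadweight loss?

Competitive equilibrium: 110.5 − 2.2q = 47 + 1.6q → q* = 16.7105, p* = 73.7368.
At the ceiling p = 66.5, quantity supplied = (66.5 − 47)/1.6 = 12.1875.
Willingness to pay at q' = 12.1875: 110.5 − 2.2·12.1875 = 83.6875.
Δq = 16.7105 − 12.1875 = 4.523; wedge = 83.6875 − 66.5 = 17.1875.
Deadweight loss = ½ × 4.523 × 17.1875 = 38.87.

38.87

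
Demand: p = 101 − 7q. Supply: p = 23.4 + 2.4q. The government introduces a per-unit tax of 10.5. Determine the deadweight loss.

5.86

Competitive equilibrium: 101 − 7q = 23.4 + 2.4q → q* = 8.2553, p* = 43.2128.
With the tax, the buyer price exceeds the seller price by 10.5: (101 − 7q) − (23.4 + 2.4q) = 10.5 → q' = 7.1383.
Δq = 8.2553 − 7.1383 = 1.117; the wedge equals the tax, 10.5.
DWL = ½ × 1.117 × 10.5 = 5.86.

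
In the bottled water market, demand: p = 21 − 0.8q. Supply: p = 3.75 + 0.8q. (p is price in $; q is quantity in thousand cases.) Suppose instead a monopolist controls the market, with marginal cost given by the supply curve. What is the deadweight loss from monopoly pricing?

Competitive equilibrium: 21 − 0.8q = 3.75 + 0.8q → q* = 10.7813, p* = 12.375.
Marginal revenue: MR = 21 − 1.6q. Set MR = MC: 21 − 1.6q = 3.75 + 0.8q → q_m = 7.1875.
Price p_m = 21 − 0.8·7.1875 = 15.25; MC(q_m) = 3.75 + 0.8·7.1875 = 9.5.
Competitive q* = 10.7813, so Δq = 3.5938; wedge = 15.25 − 9.5 = 5.75.
The triangle = ½ × 3.5938 × 5.75 = $10.33 thousand.

$10.33 thousand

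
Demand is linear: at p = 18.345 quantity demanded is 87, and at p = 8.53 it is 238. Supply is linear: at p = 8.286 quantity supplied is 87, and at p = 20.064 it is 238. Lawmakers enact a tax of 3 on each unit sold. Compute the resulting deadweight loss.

31.47

Demand slope = (8.53 − 18.345)/(238 − 87) = −0.065, so p = 24 − 0.065q.
Supply slope = (20.064 − 8.286)/(238 − 87) = 0.078, so p = 1.5 + 0.078q.
Competitive equilibrium: 24 − 0.065q = 1.5 + 0.078q → q* = 157.3427, p* = 13.7727.
With the tax, the buyer price exceeds the seller price by 3: (24 − 0.065q) − (1.5 + 0.078q) = 3 → q' = 136.3636.
Δq = 157.3427 − 136.3636 = 20.9791; the wedge equals the tax, 3.
The triangle = ½ × 20.9791 × 3 = 31.47.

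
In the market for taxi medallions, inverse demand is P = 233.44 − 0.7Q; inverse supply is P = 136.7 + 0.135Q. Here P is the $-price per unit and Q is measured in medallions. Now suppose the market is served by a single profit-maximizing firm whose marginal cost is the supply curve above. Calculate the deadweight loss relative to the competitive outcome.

$1165.40

Competitive equilibrium: 233.44 − 0.7Q = 136.7 + 0.135Q → Q* = 115.8563, P* = 152.3406.
Marginal revenue: MR = 233.44 − 1.4Q. Set MR = MC: 233.44 − 1.4Q = 136.7 + 0.135Q → Q_m = 63.0228.
Price P_m = 233.44 − 0.7·63.0228 = 189.324; MC(Q_m) = 136.7 + 0.135·63.0228 = 145.2081.
Competitive Q* = 115.8563, so ΔQ = 52.8335; wedge = 189.324 − 145.2081 = 44.1159.
Deadweight loss = ½ × 52.8335 × 44.1159 = $1165.40.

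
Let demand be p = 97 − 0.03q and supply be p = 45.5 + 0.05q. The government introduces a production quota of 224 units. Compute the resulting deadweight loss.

Competitive equilibrium: 97 − 0.03q = 45.5 + 0.05q → q* = 643.75, p* = 77.6875.
At q = 224: demand price = 97 − 0.03·224 = 90.28; supply price = 45.5 + 0.05·224 = 56.7.
Δq = 643.75 − 224 = 419.75; wedge = 90.28 − 56.7 = 33.58.
The triangle = ½ × 419.75 × 33.58 = 7047.60.

7047.60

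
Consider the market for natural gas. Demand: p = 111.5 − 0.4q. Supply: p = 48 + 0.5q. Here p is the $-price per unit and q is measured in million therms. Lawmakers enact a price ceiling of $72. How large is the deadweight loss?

Competitive equilibrium: 111.5 − 0.4q = 48 + 0.5q → q* = 70.5556, p* = 83.2778.
At the ceiling p = 72, quantity supplied = (72 − 48)/0.5 = 48.
Willingness to pay at q' = 48: 111.5 − 0.4·48 = 92.3.
Δq = 70.5556 − 48 = 22.5556; wedge = 92.3 − 72 = 20.3.
Deadweight loss = ½ × 22.5556 × 20.3 = $228.94 million.

$228.94 million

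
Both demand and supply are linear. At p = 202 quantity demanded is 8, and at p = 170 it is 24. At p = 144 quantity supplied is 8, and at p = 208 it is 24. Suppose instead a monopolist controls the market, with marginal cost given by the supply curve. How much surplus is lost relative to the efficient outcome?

Demand slope = (170 − 202)/(24 − 8) = −2, so p = 218 − 2q.
Supply slope = (208 − 144)/(24 − 8) = 4, so p = 112 + 4q.
Competitive equilibrium: 218 − 2q = 112 + 4q → q* = 17.6667, p* = 182.6667.
Marginal revenue: MR = 218 − 4q. Set MR = MC: 218 − 4q = 112 + 4q → q_m = 13.25.
Price p_m = 218 − 2·13.25 = 191.5; MC(q_m) = 112 + 4·13.25 = 165.
Competitive q* = 17.6667, so Δq = 4.4167; wedge = 191.5 − 165 = 26.5.
DWL = ½ × 4.4167 × 26.5 = 58.52.

58.52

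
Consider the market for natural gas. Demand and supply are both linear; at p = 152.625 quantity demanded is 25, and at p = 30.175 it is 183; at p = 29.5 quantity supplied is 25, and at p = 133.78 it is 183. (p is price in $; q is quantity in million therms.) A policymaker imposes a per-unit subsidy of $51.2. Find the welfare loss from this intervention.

$913.39 million

Demand slope = (30.175 − 152.625)/(183 − 25) = −0.775, so p = 172 − 0.775q.
Supply slope = (133.78 − 29.5)/(183 − 25) = 0.66, so p = 13 + 0.66q.
Competitive equilibrium: 172 − 0.775q = 13 + 0.66q → q* = 110.8014, p* = 86.1289.
The subsidy lowers effective supply by 51.2: p = 0.66q − 38.2.
New quantity: 172 − 0.775q = 0.66q − 38.2 → q' = 146.4808.
Overproduction Δq = 146.4808 − 110.8014 = 35.6794; wedge = subsidy = 51.2.
Welfare loss = ½ × 35.6794 × 51.2 = $913.39 million.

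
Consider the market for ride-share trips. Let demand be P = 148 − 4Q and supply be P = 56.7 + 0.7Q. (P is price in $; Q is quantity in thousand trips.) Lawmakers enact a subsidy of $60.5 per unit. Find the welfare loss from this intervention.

$389.39 thousand

Competitive equilibrium: 148 − 4Q = 56.7 + 0.7Q → Q* = 19.4255, P* = 70.2979.
The subsidy lowers effective supply by 60.5: P = 0.7Q − 3.8.
New quantity: 148 − 4Q = 0.7Q − 3.8 → Q' = 32.2979.
Overproduction ΔQ = 32.2979 − 19.4255 = 12.8724; wedge = subsidy = 60.5.
Welfare loss = ½ × 12.8724 × 60.5 = $389.39 thousand.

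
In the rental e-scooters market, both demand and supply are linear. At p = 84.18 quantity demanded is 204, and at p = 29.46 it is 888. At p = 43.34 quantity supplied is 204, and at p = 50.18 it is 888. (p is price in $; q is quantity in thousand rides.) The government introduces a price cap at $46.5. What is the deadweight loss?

Demand slope = (29.46 − 84.18)/(888 − 204) = −0.08, so p = 100.5 − 0.08q.
Supply slope = (50.18 − 43.34)/(888 − 204) = 0.01, so p = 41.3 + 0.01q.
Competitive equilibrium: 100.5 − 0.08q = 41.3 + 0.01q → q* = 657.7778, p* = 47.8778.
At the ceiling p = 46.5, quantity supplied = (46.5 − 41.3)/0.01 = 520.
Willingness to pay at q' = 520: 100.5 − 0.08·520 = 58.9.
Δq = 657.7778 − 520 = 137.7778; wedge = 58.9 − 46.5 = 12.4.
Welfare loss = ½ × 137.7778 × 12.4 = $854.22 thousand.

$854.22 thousand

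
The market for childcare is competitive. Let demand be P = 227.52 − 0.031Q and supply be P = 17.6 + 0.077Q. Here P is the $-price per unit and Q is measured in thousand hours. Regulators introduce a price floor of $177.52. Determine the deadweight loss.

Competitive equilibrium: 227.52 − 0.031Q = 17.6 + 0.077Q → Q* = 1943.7037, P* = 167.26519.
At the floor P = 177.52, quantity demanded = (227.52 − 177.52)/0.031 = 1612.90323.
Sellers' marginal cost at Q' = 1612.90323: 17.6 + 0.077·1612.90323 = 141.79355.
ΔQ = 1943.7037 − 1612.90323 = 330.80047; wedge = 177.52 − 141.79355 = 35.72645.
The triangle = ½ × 330.80047 × 35.72645 = $5909.16 thousand.

$5909.16 thousand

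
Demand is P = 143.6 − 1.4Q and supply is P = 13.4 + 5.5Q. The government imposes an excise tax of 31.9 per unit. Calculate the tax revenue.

454.46

Competitive equilibrium: 143.6 − 1.4Q = 13.4 + 5.5Q → Q* = 18.8696, P* = 117.1826.
With the tax, the buyer price exceeds the seller price by 31.9: (143.6 − 1.4Q) − (13.4 + 5.5Q) = 31.9 → Q' = 14.2464.
Tax revenue = 31.9 × 14.2464 = 454.46.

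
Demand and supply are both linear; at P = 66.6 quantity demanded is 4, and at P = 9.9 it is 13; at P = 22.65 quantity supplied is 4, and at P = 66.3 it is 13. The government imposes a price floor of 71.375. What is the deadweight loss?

Demand slope = (9.9 − 66.6)/(13 − 4) = −6.3, so P = 91.8 − 6.3Q.
Supply slope = (66.3 − 22.65)/(13 − 4) = 4.85, so P = 3.25 + 4.85Q.
Competitive equilibrium: 91.8 − 6.3Q = 3.25 + 4.85Q → Q* = 7.9417, P* = 41.7673.
At the floor P = 71.375, quantity demanded = (91.8 − 71.375)/6.3 = 3.2421.
Sellers' marginal cost at Q' = 3.2421: 3.25 + 4.85·3.2421 = 18.9742.
ΔQ = 7.9417 − 3.2421 = 4.6996; wedge = 71.375 − 18.9742 = 52.4008.
DWL = ½ × 4.6996 × 52.4008 = 123.13.

123.13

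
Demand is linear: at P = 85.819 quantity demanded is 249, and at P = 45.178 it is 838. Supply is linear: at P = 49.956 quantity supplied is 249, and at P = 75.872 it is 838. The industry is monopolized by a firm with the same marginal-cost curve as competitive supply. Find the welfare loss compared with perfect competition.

Demand slope = (45.178 − 85.819)/(838 − 249) = −0.069, so P = 103 − 0.069Q.
Supply slope = (75.872 − 49.956)/(838 − 249) = 0.044, so P = 39 + 0.044Q.
Competitive equilibrium: 103 − 0.069Q = 39 + 0.044Q → Q* = 566.3717, P* = 63.9204.
Marginal revenue: MR = 103 − 0.138Q. Set MR = MC: 103 − 0.138Q = 39 + 0.044Q → Q_m = 351.6484.
Price P_m = 103 − 0.069·351.6484 = 78.7363; MC(Q_m) = 39 + 0.044·351.6484 = 54.4725.
Competitive Q* = 566.3717, so ΔQ = 214.7233; wedge = 78.7363 − 54.4725 = 24.2638.
The triangle = ½ × 214.7233 × 24.2638 = 2605.

2605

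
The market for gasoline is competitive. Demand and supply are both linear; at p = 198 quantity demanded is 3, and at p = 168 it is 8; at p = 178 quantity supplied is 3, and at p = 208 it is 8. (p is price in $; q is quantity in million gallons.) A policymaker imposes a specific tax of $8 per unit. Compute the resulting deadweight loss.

Demand slope = (168 − 198)/(8 − 3) = −6, so p = 216 − 6q.
Supply slope = (208 − 178)/(8 − 3) = 6, so p = 160 + 6q.
Competitive equilibrium: 216 − 6q = 160 + 6q → q* = 4.6667, p* = 188.
With the tax, the buyer price exceeds the seller price by 8: (216 − 6q) − (160 + 6q) = 8 → q' = 4.
Δq = 4.6667 − 4 = 0.6667; the wedge equals the tax, 8.
The triangle = ½ × 0.6667 × 8 = $2.67 million.

$2.67 million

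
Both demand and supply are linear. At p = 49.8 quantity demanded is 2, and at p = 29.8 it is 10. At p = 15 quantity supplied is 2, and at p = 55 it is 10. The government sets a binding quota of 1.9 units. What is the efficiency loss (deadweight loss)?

84.25

Demand slope = (29.8 − 49.8)/(10 − 2) = −2.5, so p = 54.8 − 2.5q.
Supply slope = (55 − 15)/(10 − 2) = 5, so p = 5 + 5q.
Competitive equilibrium: 54.8 − 2.5q = 5 + 5q → q* = 6.64, p* = 38.2.
At q = 1.9: demand price = 54.8 − 2.5·1.9 = 50.05; supply price = 5 + 5·1.9 = 14.5.
Δq = 6.64 − 1.9 = 4.74; wedge = 50.05 − 14.5 = 35.55.
Deadweight loss = ½ × 4.74 × 35.55 = 84.25.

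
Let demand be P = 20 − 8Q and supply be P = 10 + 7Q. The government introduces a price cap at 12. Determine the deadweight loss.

Competitive equilibrium: 20 − 8Q = 10 + 7Q → Q* = 0.6667, P* = 14.6667.
At the ceiling P = 12, quantity supplied = (12 − 10)/7 = 0.2857.
Willingness to pay at Q' = 0.2857: 20 − 8·0.2857 = 17.7144.
ΔQ = 0.6667 − 0.2857 = 0.381; wedge = 17.7144 − 12 = 5.7144.
DWL = ½ × 0.381 × 5.7144 = 1.09.

1.09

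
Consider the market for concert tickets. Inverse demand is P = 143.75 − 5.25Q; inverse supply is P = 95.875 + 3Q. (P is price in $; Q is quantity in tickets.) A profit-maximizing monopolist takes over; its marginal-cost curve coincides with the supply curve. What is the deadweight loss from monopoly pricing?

$21.01

Competitive equilibrium: 143.75 − 5.25Q = 95.875 + 3Q → Q* = 5.803, P* = 113.2841.
Marginal revenue: MR = 143.75 − 10.5Q. Set MR = MC: 143.75 − 10.5Q = 95.875 + 3Q → Q_m = 3.5463.
Price P_m = 143.75 − 5.25·3.5463 = 125.1319; MC(Q_m) = 95.875 + 3·3.5463 = 106.5139.
Competitive Q* = 5.803, so ΔQ = 2.2567; wedge = 125.1319 − 106.5139 = 18.618.
DWL = ½ × 2.2567 × 18.618 = $21.01.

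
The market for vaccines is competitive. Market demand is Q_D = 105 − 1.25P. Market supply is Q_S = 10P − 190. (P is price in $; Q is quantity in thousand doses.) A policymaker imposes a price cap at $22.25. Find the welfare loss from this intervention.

$710.03 thousand

In inverse form: demand P = 84 − 0.8Q, supply P = 19 + 0.1Q.
Competitive equilibrium: 84 − 0.8Q = 19 + 0.1Q → Q* = 72.2222, P* = 26.2222.
At the ceiling P = 22.25, quantity supplied = (22.25 − 19)/0.1 = 32.5.
Willingness to pay at Q' = 32.5: 84 − 0.8·32.5 = 58.
ΔQ = 72.2222 − 32.5 = 39.7222; wedge = 58 − 22.25 = 35.75.
The triangle = ½ × 39.7222 × 35.75 = $710.03 thousand.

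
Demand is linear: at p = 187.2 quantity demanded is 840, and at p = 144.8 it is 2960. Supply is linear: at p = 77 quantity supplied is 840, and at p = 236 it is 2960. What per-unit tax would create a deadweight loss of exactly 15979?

55.1

Demand slope = (144.8 − 187.2)/(2960 − 840) = −0.02, so p = 204 − 0.02q.
Supply slope = (236 − 77)/(2960 − 840) = 0.075, so p = 14 + 0.075q.
Competitive equilibrium: 204 − 0.02q = 14 + 0.075q → q* = 2000, p* = 164.
A tax t gives Δq = t/0.095 and wedge t, so DWL = t²/0.19.
t²/0.19 = 15979 → t² = 3036.01 → t = 55.1.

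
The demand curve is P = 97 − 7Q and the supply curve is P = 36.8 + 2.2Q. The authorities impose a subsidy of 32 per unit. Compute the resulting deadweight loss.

Competitive equilibrium: 97 − 7Q = 36.8 + 2.2Q → Q* = 6.5435, P* = 51.1957.
The subsidy lowers effective supply by 32: P = 4.8 + 2.2Q.
New quantity: 97 − 7Q = 4.8 + 2.2Q → Q' = 10.0217.
Overproduction ΔQ = 10.0217 − 6.5435 = 3.4782; wedge = subsidy = 32.
The triangle = ½ × 3.4782 × 32 = 55.65.

55.65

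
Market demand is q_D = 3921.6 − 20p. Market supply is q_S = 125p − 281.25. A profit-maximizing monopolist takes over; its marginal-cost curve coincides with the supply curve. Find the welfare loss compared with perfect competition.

69418.70

In inverse form: demand p = 196.08 − 0.05q, supply p = 2.25 + 0.008q.
Competitive equilibrium: 196.08 − 0.05q = 2.25 + 0.008q → q* = 3341.8966, p* = 28.9852.
Marginal revenue: MR = 196.08 − 0.1q. Set MR = MC: 196.08 − 0.1q = 2.25 + 0.008q → q_m = 1794.7222.
Price p_m = 196.08 − 0.05·1794.7222 = 106.3439; MC(q_m) = 2.25 + 0.008·1794.7222 = 16.6078.
Competitive q* = 3341.8966, so Δq = 1547.1744; wedge = 106.3439 − 16.6078 = 89.7361.
DWL = ½ × 1547.1744 × 89.7361 = 69418.70.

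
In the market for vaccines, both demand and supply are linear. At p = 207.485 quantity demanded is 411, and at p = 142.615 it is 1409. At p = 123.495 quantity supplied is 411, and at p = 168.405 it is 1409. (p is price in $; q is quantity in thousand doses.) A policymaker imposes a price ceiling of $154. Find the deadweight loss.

Demand slope = (142.615 − 207.485)/(1409 − 411) = −0.065, so p = 234.2 − 0.065q.
Supply slope = (168.405 − 123.495)/(1409 − 411) = 0.045, so p = 105 + 0.045q.
Competitive equilibrium: 234.2 − 0.065q = 105 + 0.045q → q* = 1174.5455, p* = 157.8545.
At the ceiling p = 154, quantity supplied = (154 − 105)/0.045 = 1088.8889.
Willingness to pay at q' = 1088.8889: 234.2 − 0.065·1088.8889 = 163.4222.
Δq = 1174.5455 − 1088.8889 = 85.6566; wedge = 163.4222 − 154 = 9.4222.
DWL = ½ × 85.6566 × 9.4222 = $403.54 thousand.

$403.54 thousand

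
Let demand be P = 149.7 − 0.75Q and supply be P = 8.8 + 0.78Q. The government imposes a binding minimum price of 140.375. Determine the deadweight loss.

4854.25

Competitive equilibrium: 149.7 − 0.75Q = 8.8 + 0.78Q → Q* = 92.0915, P* = 80.6314.
At the floor P = 140.375, quantity demanded = (149.7 − 140.375)/0.75 = 12.4333.
Sellers' marginal cost at Q' = 12.4333: 8.8 + 0.78·12.4333 = 18.498.
ΔQ = 92.0915 − 12.4333 = 79.6582; wedge = 140.375 − 18.498 = 121.877.
Welfare loss = ½ × 79.6582 × 121.877 = 4854.25.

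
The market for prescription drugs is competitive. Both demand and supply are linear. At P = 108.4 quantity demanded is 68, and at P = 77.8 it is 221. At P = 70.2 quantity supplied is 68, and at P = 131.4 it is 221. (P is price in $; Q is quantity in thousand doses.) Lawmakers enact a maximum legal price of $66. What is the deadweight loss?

Demand slope = (77.8 − 108.4)/(221 − 68) = −0.2, so P = 122 − 0.2Q.
Supply slope = (131.4 − 70.2)/(221 − 68) = 0.4, so P = 43 + 0.4Q.
Competitive equilibrium: 122 − 0.2Q = 43 + 0.4Q → Q* = 131.6667, P* = 95.6667.
At the ceiling P = 66, quantity supplied = (66 − 43)/0.4 = 57.5.
Willingness to pay at Q' = 57.5: 122 − 0.2·57.5 = 110.5.
ΔQ = 131.6667 − 57.5 = 74.1667; wedge = 110.5 − 66 = 44.5.
Deadweight loss = ½ × 74.1667 × 44.5 = $1650.21 thousand.

$1650.21 thousand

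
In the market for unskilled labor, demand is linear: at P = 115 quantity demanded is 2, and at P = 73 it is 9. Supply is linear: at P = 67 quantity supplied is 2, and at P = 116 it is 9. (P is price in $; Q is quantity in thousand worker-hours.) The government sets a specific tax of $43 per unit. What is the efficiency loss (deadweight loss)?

$71.12 thousand

Demand slope = (73 − 115)/(9 − 2) = −6, so P = 127 − 6Q.
Supply slope = (116 − 67)/(9 − 2) = 7, so P = 53 + 7Q.
Competitive equilibrium: 127 − 6Q = 53 + 7Q → Q* = 5.6923, P* = 92.8462.
With the tax, the buyer price exceeds the seller price by 43: (127 − 6Q) − (53 + 7Q) = 43 → Q' = 2.3846.
ΔQ = 5.6923 − 2.3846 = 3.3077; the wedge equals the tax, 43.
DWL = ½ × 3.3077 × 43 = $71.12 thousand.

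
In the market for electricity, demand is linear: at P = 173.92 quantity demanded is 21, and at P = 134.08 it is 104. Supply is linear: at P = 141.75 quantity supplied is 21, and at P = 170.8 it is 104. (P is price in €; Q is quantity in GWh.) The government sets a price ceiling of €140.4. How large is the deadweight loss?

Demand slope = (134.08 − 173.92)/(104 − 21) = −0.48, so P = 184 − 0.48Q.
Supply slope = (170.8 − 141.75)/(104 − 21) = 0.35, so P = 134.4 + 0.35Q.
Competitive equilibrium: 184 − 0.48Q = 134.4 + 0.35Q → Q* = 59.759, P* = 155.3157.
At the ceiling P = 140.4, quantity supplied = (140.4 − 134.4)/0.35 = 17.1429.
Willingness to pay at Q' = 17.1429: 184 − 0.48·17.1429 = 175.7714.
ΔQ = 59.759 − 17.1429 = 42.6161; wedge = 175.7714 − 140.4 = 35.3714.
The triangle = ½ × 42.6161 × 35.3714 = €753.70.

€753.70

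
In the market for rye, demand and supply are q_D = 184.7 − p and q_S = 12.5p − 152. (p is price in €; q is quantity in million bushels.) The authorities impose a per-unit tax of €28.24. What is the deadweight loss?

In inverse form: demand p = 184.7 − q, supply p = 12.16 + 0.08q.
Competitive equilibrium: 184.7 − q = 12.16 + 0.08q → q* = 159.7593, p* = 24.9407.
With the tax, the buyer price exceeds the seller price by 28.24: (184.7 − q) − (12.16 + 0.08q) = 28.24 → q' = 133.6111.
Δq = 159.7593 − 133.6111 = 26.1482; the wedge equals the tax, 28.24.
The triangle = ½ × 26.1482 × 28.24 = €369.21 million.

€369.21 million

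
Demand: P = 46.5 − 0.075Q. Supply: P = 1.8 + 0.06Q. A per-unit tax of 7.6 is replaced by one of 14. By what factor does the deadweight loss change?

Competitive equilibrium: 46.5 − 0.075Q = 1.8 + 0.06Q → Q* = 331.1111, P* = 21.6667.
For a per-unit tax t: ΔQ = t/0.135, so DWL = ½·t·(t/0.135) = t²/0.27.
At t = 7.6: DWL = 213.926. At t = 14: DWL = 725.926.
Ratio = (14/7.6)² = 3.393.

3.393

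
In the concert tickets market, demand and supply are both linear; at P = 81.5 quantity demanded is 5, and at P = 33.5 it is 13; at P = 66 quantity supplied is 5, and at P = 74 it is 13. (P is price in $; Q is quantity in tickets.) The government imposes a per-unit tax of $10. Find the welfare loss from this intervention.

$7.14

Demand slope = (33.5 − 81.5)/(13 − 5) = −6, so P = 111.5 − 6Q.
Supply slope = (74 − 66)/(13 − 5) = 1, so P = 61 + Q.
Competitive equilibrium: 111.5 − 6Q = 61 + Q → Q* = 7.2143, P* = 68.2143.
With the tax, the buyer price exceeds the seller price by 10: (111.5 − 6Q) − (61 + Q) = 10 → Q' = 5.7857.
ΔQ = 7.2143 − 5.7857 = 1.4286; the wedge equals the tax, 10.
DWL = ½ × 1.4286 × 10 = $7.14.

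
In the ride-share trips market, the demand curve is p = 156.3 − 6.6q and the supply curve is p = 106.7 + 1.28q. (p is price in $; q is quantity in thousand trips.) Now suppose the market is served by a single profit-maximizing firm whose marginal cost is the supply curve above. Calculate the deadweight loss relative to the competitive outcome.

$32.43 thousand

Competitive equilibrium: 156.3 − 6.6q = 106.7 + 1.28q → q* = 6.2944, p* = 114.7569.
Marginal revenue: MR = 156.3 − 13.2q. Set MR = MC: 156.3 − 13.2q = 106.7 + 1.28q → q_m = 3.4254.
Price p_m = 156.3 − 6.6·3.4254 = 133.6924; MC(q_m) = 106.7 + 1.28·3.4254 = 111.0845.
Competitive q* = 6.2944, so Δq = 2.869; wedge = 133.6924 − 111.0845 = 22.6079.
The triangle = ½ × 2.869 × 22.6079 = $32.43 thousand.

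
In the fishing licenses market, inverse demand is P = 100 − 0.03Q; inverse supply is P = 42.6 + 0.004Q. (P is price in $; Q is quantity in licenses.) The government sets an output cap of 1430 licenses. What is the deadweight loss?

Competitive equilibrium: 100 − 0.03Q = 42.6 + 0.004Q → Q* = 1688.2353, P* = 49.3529.
At Q = 1430: demand price = 100 − 0.03·1430 = 57.1; supply price = 42.6 + 0.004·1430 = 48.32.
ΔQ = 1688.2353 − 1430 = 258.2353; wedge = 57.1 − 48.32 = 8.78.
Welfare loss = ½ × 258.2353 × 8.78 = $1133.65.

$1133.65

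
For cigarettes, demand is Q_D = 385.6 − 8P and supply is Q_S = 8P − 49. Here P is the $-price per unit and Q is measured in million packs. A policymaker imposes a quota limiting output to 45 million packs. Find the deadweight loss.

$1900.36 million

In inverse form: demand P = 48.2 − 0.125Q, supply P = 6.125 + 0.125Q.
Competitive equilibrium: 48.2 − 0.125Q = 6.125 + 0.125Q → Q* = 168.3, P* = 27.1625.
At Q = 45: demand price = 48.2 − 0.125·45 = 42.575; supply price = 6.125 + 0.125·45 = 11.75.
ΔQ = 168.3 − 45 = 123.3; wedge = 42.575 − 11.75 = 30.825.
The triangle = ½ × 123.3 × 30.825 = $1900.36 million.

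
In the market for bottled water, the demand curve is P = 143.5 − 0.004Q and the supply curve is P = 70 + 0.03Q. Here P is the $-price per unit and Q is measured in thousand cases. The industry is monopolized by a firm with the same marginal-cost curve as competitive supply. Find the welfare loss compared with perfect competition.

$880.28 thousand

Competitive equilibrium: 143.5 − 0.004Q = 70 + 0.03Q → Q* = 2161.7647, P* = 134.8529.
Marginal revenue: MR = 143.5 − 0.008Q. Set MR = MC: 143.5 − 0.008Q = 70 + 0.03Q → Q_m = 1934.2105.
Price P_m = 143.5 − 0.004·1934.2105 = 135.7632; MC(Q_m) = 70 + 0.03·1934.2105 = 128.0263.
Competitive Q* = 2161.7647, so ΔQ = 227.5542; wedge = 135.7632 − 128.0263 = 7.7369.
DWL = ½ × 227.5542 × 7.7369 = $880.28 thousand.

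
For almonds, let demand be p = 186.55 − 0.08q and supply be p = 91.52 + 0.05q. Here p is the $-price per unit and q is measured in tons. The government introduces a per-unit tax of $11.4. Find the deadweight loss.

Competitive equilibrium: 186.55 − 0.08q = 91.52 + 0.05q → q* = 731, p* = 128.07.
With the tax, the buyer price exceeds the seller price by 11.4: (186.55 − 0.08q) − (91.52 + 0.05q) = 11.4 → q' = 643.3077.
Δq = 731 − 643.3077 = 87.6923; the wedge equals the tax, 11.4.
Welfare loss = ½ × 87.6923 × 11.4 = $499.85.

$499.85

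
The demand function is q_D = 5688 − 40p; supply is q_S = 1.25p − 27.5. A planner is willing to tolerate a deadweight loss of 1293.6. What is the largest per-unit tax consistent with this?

46.2

In inverse form: demand p = 142.2 − 0.025q, supply p = 22 + 0.8q.
Competitive equilibrium: 142.2 − 0.025q = 22 + 0.8q → q* = 145.697, p* = 138.5576.
A tax t gives Δq = t/0.825 and wedge t, so DWL = t²/1.65.
t²/1.65 = 1293.6 → t² = 2134.44 → t = 46.2.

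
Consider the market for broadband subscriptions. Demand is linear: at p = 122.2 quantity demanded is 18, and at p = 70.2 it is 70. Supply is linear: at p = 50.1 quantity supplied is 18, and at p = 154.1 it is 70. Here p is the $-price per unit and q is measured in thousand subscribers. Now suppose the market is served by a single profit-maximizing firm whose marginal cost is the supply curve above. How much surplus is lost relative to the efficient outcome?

$165.64 thousand

Demand slope = (70.2 − 122.2)/(70 − 18) = −1, so p = 140.2 − q.
Supply slope = (154.1 − 50.1)/(70 − 18) = 2, so p = 14.1 + 2q.
Competitive equilibrium: 140.2 − q = 14.1 + 2q → q* = 42.0333, p* = 98.1667.
Marginal revenue: MR = 140.2 − 2q. Set MR = MC: 140.2 − 2q = 14.1 + 2q → q_m = 31.525.
Price p_m = 140.2 − 1·31.525 = 108.675; MC(q_m) = 14.1 + 2·31.525 = 77.15.
Competitive q* = 42.0333, so Δq = 10.5083; wedge = 108.675 − 77.15 = 31.525.
Deadweight loss = ½ × 10.5083 × 31.525 = $165.64 thousand.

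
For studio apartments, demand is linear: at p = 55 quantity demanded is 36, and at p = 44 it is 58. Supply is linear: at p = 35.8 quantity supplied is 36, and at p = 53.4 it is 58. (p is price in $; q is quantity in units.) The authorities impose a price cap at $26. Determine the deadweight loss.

Demand slope = (44 − 55)/(58 − 36) = −0.5, so p = 73 − 0.5q.
Supply slope = (53.4 − 35.8)/(58 − 36) = 0.8, so p = 7 + 0.8q.
Competitive equilibrium: 73 − 0.5q = 7 + 0.8q → q* = 50.76923, p* = 47.61538.
At the ceiling p = 26, quantity supplied = (26 − 7)/0.8 = 23.75.
Willingness to pay at q' = 23.75: 73 − 0.5·23.75 = 61.125.
Δq = 50.76923 − 23.75 = 27.01923; wedge = 61.125 − 26 = 35.125.
The triangle = ½ × 27.01923 × 35.125 = $474.53.

$474.53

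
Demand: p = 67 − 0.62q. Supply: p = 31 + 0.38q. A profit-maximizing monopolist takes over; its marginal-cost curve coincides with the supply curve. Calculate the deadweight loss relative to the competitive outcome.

Competitive equilibrium: 67 − 0.62q = 31 + 0.38q → q* = 36, p* = 44.68.
Marginal revenue: MR = 67 − 1.24q. Set MR = MC: 67 − 1.24q = 31 + 0.38q → q_m = 22.2222.
Price p_m = 67 − 0.62·22.2222 = 53.2222; MC(q_m) = 31 + 0.38·22.2222 = 39.4444.
Competitive q* = 36, so Δq = 13.7778; wedge = 53.2222 − 39.4444 = 13.7778.
Welfare loss = ½ × 13.7778 × 13.7778 = 94.91.

94.91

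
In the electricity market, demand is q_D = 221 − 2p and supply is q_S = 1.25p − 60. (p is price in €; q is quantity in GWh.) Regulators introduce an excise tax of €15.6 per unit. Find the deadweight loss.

€93.60

In inverse form: demand p = 110.5 − 0.5q, supply p = 48 + 0.8q.
Competitive equilibrium: 110.5 − 0.5q = 48 + 0.8q → q* = 48.0769, p* = 86.4615.
With the tax, the buyer price exceeds the seller price by 15.6: (110.5 − 0.5q) − (48 + 0.8q) = 15.6 → q' = 36.0769.
Δq = 48.0769 − 36.0769 = 12; the wedge equals the tax, 15.6.
The triangle = ½ × 12 × 15.6 = €93.60.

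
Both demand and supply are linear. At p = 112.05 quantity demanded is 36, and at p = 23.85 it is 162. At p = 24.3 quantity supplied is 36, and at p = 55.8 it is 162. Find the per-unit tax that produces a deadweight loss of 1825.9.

58.9

Demand slope = (23.85 − 112.05)/(162 − 36) = −0.7, so p = 137.25 − 0.7q.
Supply slope = (55.8 − 24.3)/(162 − 36) = 0.25, so p = 15.3 + 0.25q.
Competitive equilibrium: 137.25 − 0.7q = 15.3 + 0.25q → q* = 128.3684, p* = 47.3921.
A tax t gives Δq = t/0.95 and wedge t, so DWL = t²/1.9.
t²/1.9 = 1825.9 → t² = 3469.21 → t = 58.9.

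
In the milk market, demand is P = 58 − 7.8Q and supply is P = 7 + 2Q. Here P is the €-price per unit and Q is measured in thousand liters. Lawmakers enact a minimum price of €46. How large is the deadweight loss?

Competitive equilibrium: 58 − 7.8Q = 7 + 2Q → Q* = 5.2041, P* = 17.4082.
At the floor P = 46, quantity demanded = (58 − 46)/7.8 = 1.5385.
Sellers' marginal cost at Q' = 1.5385: 7 + 2·1.5385 = 10.077.
ΔQ = 5.2041 − 1.5385 = 3.6656; wedge = 46 − 10.077 = 35.923.
The triangle = ½ × 3.6656 × 35.923 = €65.84 thousand.

€65.84 thousand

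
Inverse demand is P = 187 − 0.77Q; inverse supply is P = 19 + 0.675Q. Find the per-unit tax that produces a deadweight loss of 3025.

93.5

Competitive equilibrium: 187 − 0.77Q = 19 + 0.675Q → Q* = 116.263, P* = 97.4775.
A tax t gives ΔQ = t/1.445 and wedge t, so DWL = t²/2.89.
t²/2.89 = 3025 → t² = 8742.25 → t = 93.5.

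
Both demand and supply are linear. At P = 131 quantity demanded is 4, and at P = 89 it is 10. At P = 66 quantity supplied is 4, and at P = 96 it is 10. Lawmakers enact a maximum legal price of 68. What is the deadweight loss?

151

Demand slope = (89 − 131)/(10 − 4) = −7, so P = 159 − 7Q.
Supply slope = (96 − 66)/(10 − 4) = 5, so P = 46 + 5Q.
Competitive equilibrium: 159 − 7Q = 46 + 5Q → Q* = 9.4167, P* = 93.0833.
At the ceiling P = 68, quantity supplied = (68 − 46)/5 = 4.4.
Willingness to pay at Q' = 4.4: 159 − 7·4.4 = 128.2.
ΔQ = 9.4167 − 4.4 = 5.0167; wedge = 128.2 − 68 = 60.2.
DWL = ½ × 5.0167 × 60.2 = 151.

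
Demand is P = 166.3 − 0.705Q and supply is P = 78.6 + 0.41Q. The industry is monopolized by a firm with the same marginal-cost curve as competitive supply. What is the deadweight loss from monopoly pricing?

517.52

Competitive equilibrium: 166.3 − 0.705Q = 78.6 + 0.41Q → Q* = 78.6547, P* = 110.8484.
Marginal revenue: MR = 166.3 − 1.41Q. Set MR = MC: 166.3 − 1.41Q = 78.6 + 0.41Q → Q_m = 48.1868.
Price P_m = 166.3 − 0.705·48.1868 = 132.3283; MC(Q_m) = 78.6 + 0.41·48.1868 = 98.3566.
Competitive Q* = 78.6547, so ΔQ = 30.4679; wedge = 132.3283 − 98.3566 = 33.9717.
The triangle = ½ × 30.4679 × 33.9717 = 517.52.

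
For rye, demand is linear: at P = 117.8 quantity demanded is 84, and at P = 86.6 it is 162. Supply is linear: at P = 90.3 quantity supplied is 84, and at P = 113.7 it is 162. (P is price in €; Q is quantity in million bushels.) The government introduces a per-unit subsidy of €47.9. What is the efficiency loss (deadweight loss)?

Demand slope = (86.6 − 117.8)/(162 − 84) = −0.4, so P = 151.4 − 0.4Q.
Supply slope = (113.7 − 90.3)/(162 − 84) = 0.3, so P = 65.1 + 0.3Q.
Competitive equilibrium: 151.4 − 0.4Q = 65.1 + 0.3Q → Q* = 123.2857, P* = 102.0857.
The subsidy lowers effective supply by 47.9: P = 17.2 + 0.3Q.
New quantity: 151.4 − 0.4Q = 17.2 + 0.3Q → Q' = 191.7143.
Overproduction ΔQ = 191.7143 − 123.2857 = 68.4286; wedge = subsidy = 47.9.
DWL = ½ × 68.4286 × 47.9 = €1638.86 million.

€1638.86 million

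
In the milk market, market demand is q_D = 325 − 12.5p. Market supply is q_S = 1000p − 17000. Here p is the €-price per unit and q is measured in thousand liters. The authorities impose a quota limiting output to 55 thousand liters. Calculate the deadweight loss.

€127.51 thousand

In inverse form: demand p = 26 − 0.08q, supply p = 17 + 0.001q.
Competitive equilibrium: 26 − 0.08q = 17 + 0.001q → q* = 111.1111, p* = 17.1111.
At q = 55: demand price = 26 − 0.08·55 = 21.6; supply price = 17 + 0.001·55 = 17.055.
Δq = 111.1111 − 55 = 56.1111; wedge = 21.6 − 17.055 = 4.545.
Welfare loss = ½ × 56.1111 × 4.545 = €127.51 thousand.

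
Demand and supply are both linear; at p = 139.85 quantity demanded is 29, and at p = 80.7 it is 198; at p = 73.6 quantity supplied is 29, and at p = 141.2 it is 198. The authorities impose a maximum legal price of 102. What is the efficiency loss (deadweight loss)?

112.67

Demand slope = (80.7 − 139.85)/(198 − 29) = −0.35, so p = 150 − 0.35q.
Supply slope = (141.2 − 73.6)/(198 − 29) = 0.4, so p = 62 + 0.4q.
Competitive equilibrium: 150 − 0.35q = 62 + 0.4q → q* = 117.3333, p* = 108.9333.
At the ceiling p = 102, quantity supplied = (102 − 62)/0.4 = 100.
Willingness to pay at q' = 100: 150 − 0.35·100 = 115.
Δq = 117.3333 − 100 = 17.3333; wedge = 115 − 102 = 13.
DWL = ½ × 17.3333 × 13 = 112.67.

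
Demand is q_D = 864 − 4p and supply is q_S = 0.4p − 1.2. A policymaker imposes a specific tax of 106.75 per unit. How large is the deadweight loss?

2071.92

In inverse form: demand p = 216 − 0.25q, supply p = 3 + 2.5q.
Competitive equilibrium: 216 − 0.25q = 3 + 2.5q → q* = 77.4545, p* = 196.6364.
With the tax, the buyer price exceeds the seller price by 106.75: (216 − 0.25q) − (3 + 2.5q) = 106.75 → q' = 38.6364.
Δq = 77.4545 − 38.6364 = 38.8181; the wedge equals the tax, 106.75.
DWL = ½ × 38.8181 × 106.75 = 2071.92.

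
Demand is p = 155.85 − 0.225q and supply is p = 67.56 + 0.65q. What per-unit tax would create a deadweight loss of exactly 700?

35

Competitive equilibrium: 155.85 − 0.225q = 67.56 + 0.65q → q* = 100.9029, p* = 133.1469.
A tax t gives Δq = t/0.875 and wedge t, so DWL = t²/1.75.
t²/1.75 = 700 → t² = 1225 → t = 35.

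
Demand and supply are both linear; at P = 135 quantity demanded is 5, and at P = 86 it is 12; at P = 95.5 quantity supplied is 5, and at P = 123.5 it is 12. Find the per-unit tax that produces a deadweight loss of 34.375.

27.5

Demand slope = (86 − 135)/(12 − 5) = −7, so P = 170 − 7Q.
Supply slope = (123.5 − 95.5)/(12 − 5) = 4, so P = 75.5 + 4Q.
Competitive equilibrium: 170 − 7Q = 75.5 + 4Q → Q* = 8.5909, P* = 109.8636.
A tax t gives ΔQ = t/11 and wedge t, so DWL = t²/22.
t²/22 = 34.375 → t² = 756.25 → t = 27.5.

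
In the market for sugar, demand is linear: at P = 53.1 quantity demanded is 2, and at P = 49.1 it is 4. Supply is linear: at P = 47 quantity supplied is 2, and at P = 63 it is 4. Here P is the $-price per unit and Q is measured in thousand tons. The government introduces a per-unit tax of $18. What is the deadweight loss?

$16.20 thousand

Demand slope = (49.1 − 53.1)/(4 − 2) = −2, so P = 57.1 − 2Q.
Supply slope = (63 − 47)/(4 − 2) = 8, so P = 31 + 8Q.
Competitive equilibrium: 57.1 − 2Q = 31 + 8Q → Q* = 2.61, P* = 51.88.
With the tax, the buyer price exceeds the seller price by 18: (57.1 − 2Q) − (31 + 8Q) = 18 → Q' = 0.81.
ΔQ = 2.61 − 0.81 = 1.8; the wedge equals the tax, 18.
Deadweight loss = ½ × 1.8 × 18 = $16.20 thousand.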